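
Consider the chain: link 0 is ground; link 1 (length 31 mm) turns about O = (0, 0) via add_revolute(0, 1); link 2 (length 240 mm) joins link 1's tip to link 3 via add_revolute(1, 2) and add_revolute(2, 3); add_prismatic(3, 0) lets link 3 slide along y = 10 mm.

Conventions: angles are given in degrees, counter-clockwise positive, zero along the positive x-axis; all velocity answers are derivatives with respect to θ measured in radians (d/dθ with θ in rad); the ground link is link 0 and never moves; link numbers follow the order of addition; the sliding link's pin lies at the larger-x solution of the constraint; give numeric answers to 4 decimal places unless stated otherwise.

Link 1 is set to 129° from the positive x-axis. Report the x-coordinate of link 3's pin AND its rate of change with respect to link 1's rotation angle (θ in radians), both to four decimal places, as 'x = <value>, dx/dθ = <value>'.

geometry: r = 31 mm, L = 240 mm, e = 10 mm
crank pin P = (r cos θ, r sin θ) = (-19.508932, 24.091525)
h = r sin θ − e = 24.091525 − 10 = 14.091525
x = r cos θ + √(L² − h²) = -19.508932 + 239.585953 = 220.077021
dx/dθ = −r sin θ − h·r cos θ/√(L² − h²) (θ in radians; h = 14.091525) = -22.944084

x = 220.0770, dx/dθ = -22.9441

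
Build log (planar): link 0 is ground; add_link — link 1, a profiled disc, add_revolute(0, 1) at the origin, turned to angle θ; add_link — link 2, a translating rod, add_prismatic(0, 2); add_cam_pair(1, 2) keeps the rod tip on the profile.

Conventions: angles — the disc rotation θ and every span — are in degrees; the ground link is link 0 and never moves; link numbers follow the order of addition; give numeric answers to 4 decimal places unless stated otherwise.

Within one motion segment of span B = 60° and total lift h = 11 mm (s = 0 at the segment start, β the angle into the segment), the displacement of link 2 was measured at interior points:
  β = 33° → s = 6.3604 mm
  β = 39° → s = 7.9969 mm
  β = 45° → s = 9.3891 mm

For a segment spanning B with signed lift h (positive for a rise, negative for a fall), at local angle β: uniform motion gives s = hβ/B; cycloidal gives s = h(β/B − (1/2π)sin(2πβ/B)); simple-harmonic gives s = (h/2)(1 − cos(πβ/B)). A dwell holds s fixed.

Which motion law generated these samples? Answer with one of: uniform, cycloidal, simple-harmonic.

candidates at β/B = r: uniform s = h·r (linear in β); cycloidal s = h·(r − sin(2πr)/(2π)); simple-harmonic s = (h/2)(1 − cos(πr))
β=33°: printed 6.3604 | uniform 6.0500, cycloidal 6.5910, simple-harmonic 6.3604
β=39°: printed 7.9969 | uniform 7.1500, cycloidal 8.5663, simple-harmonic 7.9969
β=45°: printed 9.3891 | uniform 8.2500, cycloidal 10.0007, simple-harmonic 9.3891
only one law matches every sample → simple-harmonic

simple-harmonic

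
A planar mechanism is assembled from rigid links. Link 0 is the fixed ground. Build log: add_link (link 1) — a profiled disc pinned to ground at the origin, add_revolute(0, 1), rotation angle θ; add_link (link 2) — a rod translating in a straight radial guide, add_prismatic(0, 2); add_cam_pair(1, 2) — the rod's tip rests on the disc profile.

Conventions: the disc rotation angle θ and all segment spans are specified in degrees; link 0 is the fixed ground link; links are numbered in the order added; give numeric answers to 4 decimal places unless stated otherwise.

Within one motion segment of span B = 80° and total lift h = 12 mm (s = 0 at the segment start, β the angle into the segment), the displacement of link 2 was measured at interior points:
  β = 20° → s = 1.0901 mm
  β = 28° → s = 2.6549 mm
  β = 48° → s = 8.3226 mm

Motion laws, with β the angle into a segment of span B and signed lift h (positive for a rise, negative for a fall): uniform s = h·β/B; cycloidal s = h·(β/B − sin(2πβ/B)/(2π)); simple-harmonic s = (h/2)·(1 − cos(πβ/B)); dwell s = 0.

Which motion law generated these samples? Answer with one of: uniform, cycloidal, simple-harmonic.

candidates at β/B = r: uniform s = h·r (linear in β); cycloidal s = h·(r − sin(2πr)/(2π)); simple-harmonic s = (h/2)(1 − cos(πr))
β=20°: printed 1.0901 | uniform 3.0000, cycloidal 1.0901, simple-harmonic 1.7574
β=28°: printed 2.6549 | uniform 4.2000, cycloidal 2.6549, simple-harmonic 3.2761
β=48°: printed 8.3226 | uniform 7.2000, cycloidal 8.3226, simple-harmonic 7.8541
only one law matches every sample → cycloidal

cycloidal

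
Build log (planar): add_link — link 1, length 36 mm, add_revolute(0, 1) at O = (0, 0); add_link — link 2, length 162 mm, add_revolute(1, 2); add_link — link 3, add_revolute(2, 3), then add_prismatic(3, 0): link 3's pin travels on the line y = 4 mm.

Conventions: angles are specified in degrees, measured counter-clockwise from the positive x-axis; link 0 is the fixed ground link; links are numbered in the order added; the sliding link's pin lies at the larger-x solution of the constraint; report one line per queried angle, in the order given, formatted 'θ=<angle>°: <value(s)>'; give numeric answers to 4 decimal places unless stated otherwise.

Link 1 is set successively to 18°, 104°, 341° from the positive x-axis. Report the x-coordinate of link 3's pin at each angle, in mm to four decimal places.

geometry: r = 36 mm, L = 162 mm, e = 4 mm
θ=18°: crank pin P = (r cos θ, r sin θ) = (34.238035, 11.124612)
θ=18°: h = r sin θ − e = 11.124612 − 4 = 7.124612
θ=18°: x = r cos θ + √(L² − h²) = 34.238035 + 161.843257 = 196.081292
θ=104°: crank pin P = (r cos θ, r sin θ) = (-8.709188, 34.930646)
θ=104°: h = r sin θ − e = 34.930646 − 4 = 30.930646
θ=104°: x = r cos θ + √(L² − h²) = -8.709188 + 159.019795 = 150.310607
θ=341°: crank pin P = (r cos θ, r sin θ) = (34.038669, -11.720454)
θ=341°: h = r sin θ − e = -11.720454 − 4 = -15.720454
θ=341°: x = r cos θ + √(L² − h²) = 34.038669 + 161.235441 = 195.274109

θ=18°: 196.0813
θ=104°: 150.3106
θ=341°: 195.2741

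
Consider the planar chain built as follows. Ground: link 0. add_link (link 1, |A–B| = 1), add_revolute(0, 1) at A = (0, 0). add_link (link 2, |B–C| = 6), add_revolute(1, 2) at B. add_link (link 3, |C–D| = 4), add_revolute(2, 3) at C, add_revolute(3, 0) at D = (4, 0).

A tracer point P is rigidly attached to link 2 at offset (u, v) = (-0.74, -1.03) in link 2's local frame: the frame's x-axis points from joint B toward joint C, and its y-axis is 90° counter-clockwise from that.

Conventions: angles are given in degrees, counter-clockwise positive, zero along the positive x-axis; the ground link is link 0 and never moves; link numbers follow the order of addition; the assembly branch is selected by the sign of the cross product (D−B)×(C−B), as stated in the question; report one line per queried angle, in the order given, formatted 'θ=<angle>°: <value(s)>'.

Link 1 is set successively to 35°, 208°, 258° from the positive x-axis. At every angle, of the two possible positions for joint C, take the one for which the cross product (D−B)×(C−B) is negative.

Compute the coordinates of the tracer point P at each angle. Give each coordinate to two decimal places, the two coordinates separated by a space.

A=(0,0), D=(4.00,0)
θ=35°: B = A + 1.00·(cos35°, sin35°) = (0.8192, 0.5736)
θ=35°: |BD| = 3.2321
θ=35°: circle(B,6.00) ∩ circle(D,4.00): a=4.7100, h=3.7170
θ=35°:   candidates: C₊=(6.1140,3.3957) cross=12.014; C₋=(4.7948,-3.9202) cross=-12.014
θ=35°:   branch - wants cross < 0 → take C=(4.7948,-3.9202) (cross=-12.014)
θ=35°: ex = (C−B)/|BC| = (0.6626,-0.7490); ey = (0.7490,0.6626)
θ=35°: P = B + -0.74·ex + -1.03·ey = (-0.4426,0.4453)
θ=208°: B = A + 1.00·(cos208°, sin208°) = (-0.8829, -0.4695)
θ=208°: |BD| = 4.9055
θ=208°: circle(B,6.00) ∩ circle(D,4.00): a=4.4913, h=3.9785
θ=208°:   candidates: C₊=(3.2070,3.9206) cross=19.516; C₋=(3.9685,-3.9999) cross=-19.516
θ=208°:   branch - wants cross < 0 → take C=(3.9685,-3.9999) (cross=-19.516)
θ=208°: ex = (C−B)/|BC| = (0.8086,-0.5884); ey = (0.5884,0.8086)
θ=208°: P = B + -0.74·ex + -1.03·ey = (-2.0873,-0.8669)
θ=258°: B = A + 1.00·(cos258°, sin258°) = (-0.2079, -0.9781)
θ=258°: |BD| = 4.3201
θ=258°: circle(B,6.00) ∩ circle(D,4.00): a=4.4748, h=3.9970
θ=258°:   candidates: C₊=(3.2457,3.9282) cross=17.267; C₋=(5.0557,-3.8582) cross=-17.267
θ=258°:   branch - wants cross < 0 → take C=(5.0557,-3.8582) (cross=-17.267)
θ=258°: ex = (C−B)/|BC| = (0.8773,-0.4800); ey = (0.4800,0.8773)
θ=258°: P = B + -0.74·ex + -1.03·ey = (-1.3515,-1.5265)

θ=35°: -0.44 0.45
θ=208°: -2.09 -0.87
θ=258°: -1.35 -1.53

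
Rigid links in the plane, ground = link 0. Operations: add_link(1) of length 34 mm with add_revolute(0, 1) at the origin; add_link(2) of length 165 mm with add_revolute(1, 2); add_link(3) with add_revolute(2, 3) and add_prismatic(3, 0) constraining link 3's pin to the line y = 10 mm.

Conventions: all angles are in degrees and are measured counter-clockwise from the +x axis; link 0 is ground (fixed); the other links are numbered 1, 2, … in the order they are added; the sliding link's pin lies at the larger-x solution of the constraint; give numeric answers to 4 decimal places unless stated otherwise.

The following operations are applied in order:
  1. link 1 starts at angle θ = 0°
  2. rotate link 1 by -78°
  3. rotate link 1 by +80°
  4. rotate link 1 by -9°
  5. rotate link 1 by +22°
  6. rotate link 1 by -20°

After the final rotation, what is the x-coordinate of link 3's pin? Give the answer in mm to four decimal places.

geometry: r = 34 mm, L = 165 mm, e = 10 mm; θ starts at 0°
rotate link 1 by -78°: θ ← 0° -78° = -78°
rotate link 1 by +80°: θ ← -78° +80° = 2°
rotate link 1 by -9°: θ ← 2° -9° = -7°
rotate link 1 by +22°: θ ← -7° +22° = 15°
rotate link 1 by -20°: θ ← 15° -20° = -5°
crank pin P = (r cos θ, r sin θ) = (33.870620, -2.963295)
h = r sin θ − e = -2.963295 − 10 = -12.963295
x = r cos θ + √(L² − h²) = 33.870620 + 164.489978 = 198.360598

198.3606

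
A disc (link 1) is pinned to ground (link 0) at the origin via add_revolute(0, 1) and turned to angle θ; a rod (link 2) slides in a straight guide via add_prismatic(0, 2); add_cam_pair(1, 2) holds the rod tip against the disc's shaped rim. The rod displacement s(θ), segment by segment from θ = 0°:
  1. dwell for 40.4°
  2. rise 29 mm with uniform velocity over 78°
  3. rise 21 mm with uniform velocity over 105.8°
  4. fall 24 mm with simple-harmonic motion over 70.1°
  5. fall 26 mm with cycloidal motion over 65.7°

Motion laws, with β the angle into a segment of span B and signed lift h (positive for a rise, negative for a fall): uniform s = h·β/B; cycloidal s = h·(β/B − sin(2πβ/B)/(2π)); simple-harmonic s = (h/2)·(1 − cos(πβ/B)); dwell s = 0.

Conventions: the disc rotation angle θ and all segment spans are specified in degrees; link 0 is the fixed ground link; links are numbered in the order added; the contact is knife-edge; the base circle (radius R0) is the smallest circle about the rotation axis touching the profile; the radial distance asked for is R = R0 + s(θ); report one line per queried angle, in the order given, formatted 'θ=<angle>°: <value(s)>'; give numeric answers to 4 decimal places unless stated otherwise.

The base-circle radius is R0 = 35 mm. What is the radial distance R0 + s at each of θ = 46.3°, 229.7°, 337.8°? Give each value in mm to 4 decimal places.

segment 1 (0° to 40.4°, dwell): s unchanged at 0.0000
θ = 46.3° falls in segment 2 (40.4° to 118.4°, uniform, h = 29): β = 46.3 − 40.4 = 5.9°, B = 78°; Δs = 29·5.9/78 = 2.1936; s = 0.0000 + 2.1936 = 2.1936
segment 2 (40.4° to 118.4°, uniform, h = 29) is passed completely: s = 0.0000 + (29) = 29.0000
segment 3 (118.4° to 224.2°, uniform, h = 21) is passed completely: s = 29.0000 + (21) = 50.0000
θ = 229.7° falls in segment 4 (224.2° to 294.3°, simple-harmonic, h = -24): β = 229.7 − 224.2 = 5.5°, B = 70.1°; Δs = -24/2·(1 − cos(π·0.0785)) = -0.3627; s = 50.0000 − 0.3627 = 49.6373
segment 4 (224.2° to 294.3°, simple-harmonic, h = -24) is passed completely: s = 50.0000 + (-24) = 26.0000
θ = 337.8° falls in segment 5 (294.3° to 360°, cycloidal, h = -26): β = 337.8 − 294.3 = 43.5°, B = 65.7°; Δs = -26·(0.6621 − sin(2π·0.6621)/(2π)) = -20.7374; s = 26.0000 − 20.7374 = 5.2626
θ=46.3°: R = R0 + s = 35 + 2.1936 = 37.1936
θ=229.7°: R = R0 + s = 35 + 49.6373 = 84.6373
θ=337.8°: R = R0 + s = 35 + 5.2626 = 40.2626

θ=46.3°: 37.1936
θ=229.7°: 84.6373
θ=337.8°: 40.2626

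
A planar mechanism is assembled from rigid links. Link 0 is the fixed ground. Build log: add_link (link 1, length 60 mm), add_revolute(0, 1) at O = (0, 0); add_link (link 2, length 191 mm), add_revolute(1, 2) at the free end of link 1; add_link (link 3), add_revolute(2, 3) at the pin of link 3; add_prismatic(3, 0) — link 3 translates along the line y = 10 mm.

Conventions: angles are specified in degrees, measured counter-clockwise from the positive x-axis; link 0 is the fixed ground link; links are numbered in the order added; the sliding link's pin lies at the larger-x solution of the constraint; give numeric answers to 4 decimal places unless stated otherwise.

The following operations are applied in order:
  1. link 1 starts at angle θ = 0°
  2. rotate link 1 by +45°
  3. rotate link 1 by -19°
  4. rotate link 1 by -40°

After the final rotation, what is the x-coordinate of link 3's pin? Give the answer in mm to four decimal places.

geometry: r = 60 mm, L = 191 mm, e = 10 mm; θ starts at 0°
rotate link 1 by +45°: θ ← 0° +45° = 45°
rotate link 1 by -19°: θ ← 45° -19° = 26°
rotate link 1 by -40°: θ ← 26° -40° = -14°
crank pin P = (r cos θ, r sin θ) = (58.217744, -14.515314)
h = r sin θ − e = -14.515314 − 10 = -24.515314
x = r cos θ + √(L² − h²) = 58.217744 + 189.420166 = 247.637910

247.6379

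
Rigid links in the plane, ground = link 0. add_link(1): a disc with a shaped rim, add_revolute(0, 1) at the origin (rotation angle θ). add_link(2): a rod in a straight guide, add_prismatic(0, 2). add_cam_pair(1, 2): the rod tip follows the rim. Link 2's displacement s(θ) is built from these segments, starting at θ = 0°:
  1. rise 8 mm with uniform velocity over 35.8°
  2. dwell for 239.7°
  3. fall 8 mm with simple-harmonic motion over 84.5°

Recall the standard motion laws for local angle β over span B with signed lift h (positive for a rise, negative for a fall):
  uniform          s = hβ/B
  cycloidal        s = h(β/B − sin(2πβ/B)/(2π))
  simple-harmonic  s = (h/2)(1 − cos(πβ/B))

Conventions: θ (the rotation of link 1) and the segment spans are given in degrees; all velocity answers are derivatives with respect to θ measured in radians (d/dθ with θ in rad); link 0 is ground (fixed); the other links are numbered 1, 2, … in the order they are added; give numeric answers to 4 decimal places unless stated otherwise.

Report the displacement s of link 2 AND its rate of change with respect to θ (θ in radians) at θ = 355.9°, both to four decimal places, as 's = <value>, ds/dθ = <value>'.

segment 1 (0° to 35.8°, uniform, h = 8) is passed completely: s = 0.0000 + (8) = 8.0000
segment 2 (35.8° to 275.5°, dwell): s unchanged at 8.0000
θ = 355.9° falls in segment 3 (275.5° to 360°, simple-harmonic, h = -8): β = 355.9 − 275.5 = 80.4°, B = 84.5°; Δs = -8/2·(1 − cos(π·0.9515)) = -7.9536; s = 8.0000 − 7.9536 = 0.0464
velocity in seg [275.5°–360°] (simple-harmonic), θ in radians: β = 80.4° = 1.4032 rad, B = 84.5° = 1.4748 rad; ds/dθ = (πh/(2B)) sin(πβ/B) = (π·(-8)/(2·1.4748)) sin(π·0.9515) = -1.293807 mm/rad

s = 0.0464, ds/dθ = -1.2938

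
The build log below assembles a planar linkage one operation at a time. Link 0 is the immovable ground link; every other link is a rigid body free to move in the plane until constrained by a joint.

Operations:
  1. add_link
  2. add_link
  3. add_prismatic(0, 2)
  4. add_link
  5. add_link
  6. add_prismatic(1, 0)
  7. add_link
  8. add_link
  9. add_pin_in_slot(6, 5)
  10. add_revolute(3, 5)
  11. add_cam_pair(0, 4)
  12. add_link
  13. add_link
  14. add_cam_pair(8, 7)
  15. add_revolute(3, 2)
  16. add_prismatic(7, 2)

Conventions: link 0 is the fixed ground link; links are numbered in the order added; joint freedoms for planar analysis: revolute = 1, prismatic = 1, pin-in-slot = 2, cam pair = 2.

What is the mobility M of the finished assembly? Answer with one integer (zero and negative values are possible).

L=1 J1=0 J2=0
add link → L=2 J1=0 J2=0
add link → L=3 J1=0 J2=0
P@0,2 dof=1 J1 → L=3 J1=1 J2=0
add link → L=4 J1=1 J2=0
add link → L=5 J1=1 J2=0
P@1,0 dof=1 J1 → L=5 J1=2 J2=0
add link → L=6 J1=2 J2=0
add link → L=7 J1=2 J2=0
PS@6,5 dof=2 J2 → L=7 J1=2 J2=1
R@3,5 dof=1 J1 → L=7 J1=3 J2=1
C@0,4 dof=2 J2 → L=7 J1=3 J2=2
add link → L=8 J1=3 J2=2
add link → L=9 J1=3 J2=2
C@8,7 dof=2 J2 → L=9 J1=3 J2=3
R@3,2 dof=1 J1 → L=9 J1=4 J2=3
P@7,2 dof=1 J1 → L=9 J1=5 J2=3
M=3(L−1)−2J1−J2=3·8−2·5−3=11

M = 11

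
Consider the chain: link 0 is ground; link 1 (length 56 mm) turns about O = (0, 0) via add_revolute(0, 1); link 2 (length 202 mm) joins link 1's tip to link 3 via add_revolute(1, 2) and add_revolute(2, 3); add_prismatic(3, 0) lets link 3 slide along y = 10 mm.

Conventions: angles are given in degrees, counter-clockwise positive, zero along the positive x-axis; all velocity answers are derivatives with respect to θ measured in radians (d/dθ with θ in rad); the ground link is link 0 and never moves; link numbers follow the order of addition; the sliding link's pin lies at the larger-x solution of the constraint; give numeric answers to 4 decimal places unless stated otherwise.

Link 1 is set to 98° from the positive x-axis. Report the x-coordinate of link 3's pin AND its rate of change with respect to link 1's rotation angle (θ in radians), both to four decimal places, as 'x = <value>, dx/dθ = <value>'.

geometry: r = 56 mm, L = 202 mm, e = 10 mm
crank pin P = (r cos θ, r sin θ) = (-7.793694, 55.455012)
h = r sin θ − e = 55.455012 − 10 = 45.455012
x = r cos θ + √(L² − h²) = -7.793694 + 196.819313 = 189.025619
dx/dθ = −r sin θ − h·r cos θ/√(L² − h²) (θ in radians; h = 45.455012) = -53.655074

x = 189.0256, dx/dθ = -53.6551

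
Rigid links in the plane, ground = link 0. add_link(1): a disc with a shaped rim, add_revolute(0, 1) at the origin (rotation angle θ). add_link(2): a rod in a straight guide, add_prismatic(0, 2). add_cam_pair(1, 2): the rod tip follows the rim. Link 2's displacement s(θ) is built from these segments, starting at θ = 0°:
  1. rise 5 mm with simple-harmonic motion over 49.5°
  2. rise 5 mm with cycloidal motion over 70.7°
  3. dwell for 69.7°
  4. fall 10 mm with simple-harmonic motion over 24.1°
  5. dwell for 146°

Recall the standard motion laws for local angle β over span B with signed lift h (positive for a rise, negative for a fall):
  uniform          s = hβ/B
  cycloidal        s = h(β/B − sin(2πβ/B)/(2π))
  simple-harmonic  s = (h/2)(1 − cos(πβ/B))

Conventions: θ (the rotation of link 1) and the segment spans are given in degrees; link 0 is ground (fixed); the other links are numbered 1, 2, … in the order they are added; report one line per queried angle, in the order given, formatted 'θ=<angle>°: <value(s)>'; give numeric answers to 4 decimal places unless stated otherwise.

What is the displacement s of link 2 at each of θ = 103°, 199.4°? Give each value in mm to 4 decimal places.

segment 1 (0° to 49.5°, simple-harmonic, h = 5) is passed completely: s = 0.0000 + (5) = 5.0000
θ = 103° falls in segment 2 (49.5° to 120.2°, cycloidal, h = 5): β = 103 − 49.5 = 53.5°, B = 70.7°; Δs = 5·(0.7567 − sin(2π·0.7567)/(2π)) = 4.5787; s = 5.0000 + 4.5787 = 9.5787
segment 2 (49.5° to 120.2°, cycloidal, h = 5) is passed completely: s = 5.0000 + (5) = 10.0000
segment 3 (120.2° to 189.9°, dwell): s unchanged at 10.0000
θ = 199.4° falls in segment 4 (189.9° to 214°, simple-harmonic, h = -10): β = 199.4 − 189.9 = 9.5°, B = 24.1°; Δs = -10/2·(1 − cos(π·0.3942)) = -3.3684; s = 10.0000 − 3.3684 = 6.6316

θ=103°: 9.5787
θ=199.4°: 6.6316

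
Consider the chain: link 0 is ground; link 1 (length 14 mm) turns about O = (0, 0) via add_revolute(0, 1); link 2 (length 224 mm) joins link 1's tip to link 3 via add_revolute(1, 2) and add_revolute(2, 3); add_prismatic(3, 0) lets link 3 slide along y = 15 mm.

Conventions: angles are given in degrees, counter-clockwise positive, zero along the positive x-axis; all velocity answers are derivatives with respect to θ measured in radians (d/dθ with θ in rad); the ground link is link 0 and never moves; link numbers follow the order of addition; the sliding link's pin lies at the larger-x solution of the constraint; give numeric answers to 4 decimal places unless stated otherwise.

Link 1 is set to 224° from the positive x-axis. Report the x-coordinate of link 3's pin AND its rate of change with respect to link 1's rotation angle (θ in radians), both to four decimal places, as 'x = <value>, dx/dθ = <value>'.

geometry: r = 14 mm, L = 224 mm, e = 15 mm
crank pin P = (r cos θ, r sin θ) = (-10.070757, -9.725217)
h = r sin θ − e = -9.725217 − 15 = -24.725217
x = r cos θ + √(L² − h²) = -10.070757 + 222.631228 = 212.560471
dx/dθ = −r sin θ − h·r cos θ/√(L² − h²) (θ in radians; h = -24.725217) = 8.606768

x = 212.5605, dx/dθ = 8.6068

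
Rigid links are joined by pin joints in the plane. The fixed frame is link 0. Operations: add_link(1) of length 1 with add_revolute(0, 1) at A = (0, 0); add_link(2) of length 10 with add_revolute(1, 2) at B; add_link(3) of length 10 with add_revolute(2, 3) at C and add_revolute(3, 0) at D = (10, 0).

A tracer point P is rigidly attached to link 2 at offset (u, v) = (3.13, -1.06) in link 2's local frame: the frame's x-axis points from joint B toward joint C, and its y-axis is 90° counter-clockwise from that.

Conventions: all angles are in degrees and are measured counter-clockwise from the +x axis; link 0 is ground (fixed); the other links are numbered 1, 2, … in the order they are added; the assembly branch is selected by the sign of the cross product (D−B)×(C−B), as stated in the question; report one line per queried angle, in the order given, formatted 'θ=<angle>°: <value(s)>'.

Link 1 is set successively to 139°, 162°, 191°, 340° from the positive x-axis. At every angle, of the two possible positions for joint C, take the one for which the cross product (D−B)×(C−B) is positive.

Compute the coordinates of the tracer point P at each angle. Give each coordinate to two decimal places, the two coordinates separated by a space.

A=(0,0), D=(10.00,0)
θ=139°: B = A + 1.00·(cos139°, sin139°) = (-0.7547, 0.6561)
θ=139°: |BD| = 10.7747
θ=139°: circle(B,10.00) ∩ circle(D,10.00): a=5.3874, h=8.4248
θ=139°:   candidates: C₊=(5.1356,8.7372) cross=90.774; C₋=(4.1097,-8.0811) cross=-90.774
θ=139°:   branch + wants cross > 0 → take C=(5.1356,8.7372) (cross=90.774)
θ=139°: ex = (C−B)/|BC| = (0.5890,0.8081); ey = (-0.8081,0.5890)
θ=139°: P = B + 3.13·ex + -1.06·ey = (1.9456,2.5611)
θ=162°: B = A + 1.00·(cos162°, sin162°) = (-0.9511, 0.3090)
θ=162°: |BD| = 10.9554
θ=162°: circle(B,10.00) ∩ circle(D,10.00): a=5.4777, h=8.3663
θ=162°:   candidates: C₊=(4.7605,8.5175) cross=91.656; C₋=(4.2885,-8.2084) cross=-91.656
θ=162°:   branch + wants cross > 0 → take C=(4.7605,8.5175) (cross=91.656)
θ=162°: ex = (C−B)/|BC| = (0.5712,0.8208); ey = (-0.8208,0.5712)
θ=162°: P = B + 3.13·ex + -1.06·ey = (1.7067,2.2728)
θ=191°: B = A + 1.00·(cos191°, sin191°) = (-0.9816, -0.1908)
θ=191°: |BD| = 10.9833
θ=191°: circle(B,10.00) ∩ circle(D,10.00): a=5.4916, h=8.3571
θ=191°:   candidates: C₊=(4.3640,8.2605) cross=91.789; C₋=(4.6544,-8.4513) cross=-91.789
θ=191°:   branch + wants cross > 0 → take C=(4.3640,8.2605) (cross=91.789)
θ=191°: ex = (C−B)/|BC| = (0.5346,0.8451); ey = (-0.8451,0.5346)
θ=191°: P = B + 3.13·ex + -1.06·ey = (1.5874,1.8878)
θ=340°: B = A + 1.00·(cos340°, sin340°) = (0.9397, -0.3420)
θ=340°: |BD| = 9.0668
θ=340°: circle(B,10.00) ∩ circle(D,10.00): a=4.5334, h=8.9134
θ=340°:   candidates: C₊=(5.1336,8.7360) cross=80.816; C₋=(5.8061,-9.0781) cross=-80.816
θ=340°:   branch + wants cross > 0 → take C=(5.1336,8.7360) (cross=80.816)
θ=340°: ex = (C−B)/|BC| = (0.4194,0.9078); ey = (-0.9078,0.4194)
θ=340°: P = B + 3.13·ex + -1.06·ey = (3.2147,2.0549)

θ=139°: 1.95 2.56
θ=162°: 1.71 2.27
θ=191°: 1.59 1.89
θ=340°: 3.21 2.05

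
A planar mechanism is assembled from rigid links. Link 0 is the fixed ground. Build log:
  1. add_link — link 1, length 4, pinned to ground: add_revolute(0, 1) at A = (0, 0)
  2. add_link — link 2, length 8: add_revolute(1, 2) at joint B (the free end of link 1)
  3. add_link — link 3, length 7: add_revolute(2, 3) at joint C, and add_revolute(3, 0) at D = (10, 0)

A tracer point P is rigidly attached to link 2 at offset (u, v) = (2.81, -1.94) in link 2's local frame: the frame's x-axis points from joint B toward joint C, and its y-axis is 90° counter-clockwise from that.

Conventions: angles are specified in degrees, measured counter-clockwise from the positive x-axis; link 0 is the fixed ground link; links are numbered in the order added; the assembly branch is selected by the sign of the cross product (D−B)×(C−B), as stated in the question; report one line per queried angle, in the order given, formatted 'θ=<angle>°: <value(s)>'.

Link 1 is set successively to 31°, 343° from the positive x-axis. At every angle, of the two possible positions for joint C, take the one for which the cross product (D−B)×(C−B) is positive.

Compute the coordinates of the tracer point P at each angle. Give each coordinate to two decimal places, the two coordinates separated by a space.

A=(0,0), D=(10.00,0)
θ=31°: B = A + 4.00·(cos31°, sin31°) = (3.4287, 2.0602)
θ=31°: |BD| = 6.8867
θ=31°: circle(B,8.00) ∩ circle(D,7.00): a=4.5324, h=6.5922
θ=31°:   candidates: C₊=(9.7256,6.9946) cross=45.399; C₋=(5.7815,-5.5860) cross=-45.399
θ=31°:   branch + wants cross > 0 → take C=(9.7256,6.9946) (cross=45.399)
θ=31°: ex = (C−B)/|BC| = (0.7871,0.6168); ey = (-0.6168,0.7871)
θ=31°: P = B + 2.81·ex + -1.94·ey = (6.8371,2.2664)
θ=343°: B = A + 4.00·(cos343°, sin343°) = (3.8252, -1.1695)
θ=343°: |BD| = 6.2846
θ=343°: circle(B,8.00) ∩ circle(D,7.00): a=4.3357, h=6.7232
θ=343°:   candidates: C₊=(6.8340,6.2431) cross=42.253; C₋=(9.3363,-6.9685) cross=-42.253
θ=343°:   branch + wants cross > 0 → take C=(6.8340,6.2431) (cross=42.253)
θ=343°: ex = (C−B)/|BC| = (0.3761,0.9266); ey = (-0.9266,0.3761)
θ=343°: P = B + 2.81·ex + -1.94·ey = (6.6796,0.7046)

θ=31°: 6.84 2.27
θ=343°: 6.68 0.70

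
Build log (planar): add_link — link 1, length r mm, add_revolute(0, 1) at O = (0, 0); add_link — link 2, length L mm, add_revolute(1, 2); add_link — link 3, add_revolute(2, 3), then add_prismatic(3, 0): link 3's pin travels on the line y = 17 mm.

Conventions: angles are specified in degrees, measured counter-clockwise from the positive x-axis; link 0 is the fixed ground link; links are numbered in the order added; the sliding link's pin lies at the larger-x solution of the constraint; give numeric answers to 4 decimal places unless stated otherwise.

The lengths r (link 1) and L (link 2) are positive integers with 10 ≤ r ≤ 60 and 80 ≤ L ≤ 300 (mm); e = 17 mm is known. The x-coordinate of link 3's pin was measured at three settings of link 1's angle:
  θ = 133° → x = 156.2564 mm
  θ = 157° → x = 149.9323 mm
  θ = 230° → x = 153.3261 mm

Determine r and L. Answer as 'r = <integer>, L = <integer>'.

constraint per measurement: (x − r cos θ)² + (r sin θ − e)² = L²
subtracting the θ₁ and θ₂ equations cancels the r² and L² terms:
r = (x₁² − x₂²) / (2[(x₁cos θ₁ + e sin θ₁) − (x₂cos θ₂ + e sin θ₂)]) = 26.0003 → r = 26
L² = (x₁ − r cos θ₁)² + (r sin θ₁ − e)² = 30276.0095 → L = 174.0000 → L = 174
check at θ₃=230°: x = 153.3261 (printed 153.3261) ✓

r = 26, L = 174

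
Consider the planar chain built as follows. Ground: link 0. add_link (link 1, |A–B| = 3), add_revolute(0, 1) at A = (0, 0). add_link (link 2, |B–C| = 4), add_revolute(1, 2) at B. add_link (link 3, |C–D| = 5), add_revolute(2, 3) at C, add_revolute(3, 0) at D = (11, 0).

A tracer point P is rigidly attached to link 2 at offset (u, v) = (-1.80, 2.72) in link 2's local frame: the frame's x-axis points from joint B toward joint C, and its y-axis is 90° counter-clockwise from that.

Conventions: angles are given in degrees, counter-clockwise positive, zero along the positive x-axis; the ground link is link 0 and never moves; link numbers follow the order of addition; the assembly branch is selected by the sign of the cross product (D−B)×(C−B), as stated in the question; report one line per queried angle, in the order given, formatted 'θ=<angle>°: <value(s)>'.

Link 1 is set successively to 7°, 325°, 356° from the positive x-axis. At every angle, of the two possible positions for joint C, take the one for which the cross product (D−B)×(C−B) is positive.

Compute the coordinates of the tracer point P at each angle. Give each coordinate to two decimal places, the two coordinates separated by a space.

A=(0,0), D=(11.00,0)
θ=7°: B = A + 3.00·(cos7°, sin7°) = (2.9776, 0.3656)
θ=7°: |BD| = 8.0307
θ=7°: circle(B,4.00) ∩ circle(D,5.00): a=3.4550, h=2.0157
θ=7°:   candidates: C₊=(6.5208,2.2219) cross=16.187; C₋=(6.3373,-1.8053) cross=-16.187
θ=7°:   branch + wants cross > 0 → take C=(6.5208,2.2219) (cross=16.187)
θ=7°: ex = (C−B)/|BC| = (0.8858,0.4641); ey = (-0.4641,0.8858)
θ=7°: P = B + -1.80·ex + 2.72·ey = (0.1209,1.9396)
θ=325°: B = A + 3.00·(cos325°, sin325°) = (2.4575, -1.7207)
θ=325°: |BD| = 8.7141
θ=325°: circle(B,4.00) ∩ circle(D,5.00): a=3.8407, h=1.1177
θ=325°:   candidates: C₊=(6.0018,0.1334) cross=9.740; C₋=(6.4432,-2.0581) cross=-9.740
θ=325°:   branch + wants cross > 0 → take C=(6.0018,0.1334) (cross=9.740)
θ=325°: ex = (C−B)/|BC| = (0.8861,0.4635); ey = (-0.4635,0.8861)
θ=325°: P = B + -1.80·ex + 2.72·ey = (-0.3983,-0.1449)
θ=356°: B = A + 3.00·(cos356°, sin356°) = (2.9927, -0.2093)
θ=356°: |BD| = 8.0100
θ=356°: circle(B,4.00) ∩ circle(D,5.00): a=3.4432, h=2.0357
θ=356°:   candidates: C₊=(6.3816,1.9157) cross=16.306; C₋=(6.4879,-2.1543) cross=-16.306
θ=356°:   branch + wants cross > 0 → take C=(6.3816,1.9157) (cross=16.306)
θ=356°: ex = (C−B)/|BC| = (0.8472,0.5312); ey = (-0.5312,0.8472)
θ=356°: P = B + -1.80·ex + 2.72·ey = (0.0227,1.1389)

θ=7°: 0.12 1.94
θ=325°: -0.40 -0.14
θ=356°: 0.02 1.14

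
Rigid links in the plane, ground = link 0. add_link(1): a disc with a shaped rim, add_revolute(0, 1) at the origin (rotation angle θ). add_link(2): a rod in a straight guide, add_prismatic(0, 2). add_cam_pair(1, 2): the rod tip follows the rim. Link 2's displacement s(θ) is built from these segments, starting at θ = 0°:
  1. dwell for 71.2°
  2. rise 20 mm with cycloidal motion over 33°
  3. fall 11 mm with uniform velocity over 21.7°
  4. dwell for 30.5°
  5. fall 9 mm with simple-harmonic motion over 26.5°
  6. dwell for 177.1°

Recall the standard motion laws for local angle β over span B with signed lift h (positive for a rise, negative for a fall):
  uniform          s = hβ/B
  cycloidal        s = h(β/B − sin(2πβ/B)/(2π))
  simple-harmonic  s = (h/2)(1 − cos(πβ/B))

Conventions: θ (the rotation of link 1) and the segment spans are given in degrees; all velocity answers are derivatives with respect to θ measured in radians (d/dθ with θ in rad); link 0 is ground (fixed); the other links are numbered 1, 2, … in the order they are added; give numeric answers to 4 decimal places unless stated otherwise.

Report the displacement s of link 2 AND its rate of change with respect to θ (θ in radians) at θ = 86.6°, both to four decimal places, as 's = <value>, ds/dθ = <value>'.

segment 1 (0° to 71.2°, dwell): s unchanged at 0.0000
θ = 86.6° falls in segment 2 (71.2° to 104.2°, cycloidal, h = 20): β = 86.6 − 71.2 = 15.4°, B = 33°; Δs = 20·(0.4667 − sin(2π·0.4667)/(2π)) = 8.6715; s = 0.0000 + 8.6715 = 8.6715
velocity in seg [71.2°–104.2°] (cycloidal), θ in radians: β = 15.4° = 0.2688 rad, B = 33° = 0.5760 rad; ds/dθ = (h/B)(1 − cos(2πβ/B)) = (20/0.5760)(1 − cos(2π·0.4667)) = 68.690611 mm/rad

s = 8.6715, ds/dθ = 68.6906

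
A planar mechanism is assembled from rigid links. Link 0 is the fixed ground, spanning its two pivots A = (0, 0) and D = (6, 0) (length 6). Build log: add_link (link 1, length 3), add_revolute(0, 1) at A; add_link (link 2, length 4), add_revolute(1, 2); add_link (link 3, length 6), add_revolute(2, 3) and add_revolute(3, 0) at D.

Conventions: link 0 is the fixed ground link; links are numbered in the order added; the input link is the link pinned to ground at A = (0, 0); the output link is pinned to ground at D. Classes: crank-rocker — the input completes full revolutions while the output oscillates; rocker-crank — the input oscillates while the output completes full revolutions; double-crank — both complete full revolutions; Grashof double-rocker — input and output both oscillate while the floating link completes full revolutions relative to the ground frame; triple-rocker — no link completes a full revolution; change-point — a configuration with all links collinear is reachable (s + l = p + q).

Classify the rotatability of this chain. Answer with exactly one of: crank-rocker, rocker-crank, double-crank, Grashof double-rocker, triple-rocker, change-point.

lengths: ground=6, input=3, coupler=4, output=6
sorted: s=3 (shortest), l=6 (longest), p+q=10
s + l = 9 vs p + q = 10
s + l < p + q (Grashof) with shortest = input link → crank-rocker

crank-rocker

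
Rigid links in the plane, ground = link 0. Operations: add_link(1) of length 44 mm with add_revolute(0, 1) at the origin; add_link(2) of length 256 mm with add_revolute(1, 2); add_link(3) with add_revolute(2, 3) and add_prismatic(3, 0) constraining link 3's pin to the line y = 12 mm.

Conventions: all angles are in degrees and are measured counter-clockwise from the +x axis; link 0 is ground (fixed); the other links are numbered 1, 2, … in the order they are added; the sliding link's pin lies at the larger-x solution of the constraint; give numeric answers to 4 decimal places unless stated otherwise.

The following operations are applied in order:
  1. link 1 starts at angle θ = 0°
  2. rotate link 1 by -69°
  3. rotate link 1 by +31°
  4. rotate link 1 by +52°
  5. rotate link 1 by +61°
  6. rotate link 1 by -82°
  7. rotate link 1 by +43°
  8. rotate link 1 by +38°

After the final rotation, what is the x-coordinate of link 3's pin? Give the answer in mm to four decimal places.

geometry: r = 44 mm, L = 256 mm, e = 12 mm; θ starts at 0°
rotate link 1 by -69°: θ ← 0° -69° = -69°
rotate link 1 by +31°: θ ← -69° +31° = -38°
rotate link 1 by +52°: θ ← -38° +52° = 14°
rotate link 1 by +61°: θ ← 14° +61° = 75°
rotate link 1 by -82°: θ ← 75° -82° = -7°
rotate link 1 by +43°: θ ← -7° +43° = 36°
rotate link 1 by +38°: θ ← 36° +38° = 74°
crank pin P = (r cos θ, r sin θ) = (12.128044, 42.295515)
h = r sin θ − e = 42.295515 − 12 = 30.295515
x = r cos θ + √(L² − h²) = 12.128044 + 254.201066 = 266.329109

266.3291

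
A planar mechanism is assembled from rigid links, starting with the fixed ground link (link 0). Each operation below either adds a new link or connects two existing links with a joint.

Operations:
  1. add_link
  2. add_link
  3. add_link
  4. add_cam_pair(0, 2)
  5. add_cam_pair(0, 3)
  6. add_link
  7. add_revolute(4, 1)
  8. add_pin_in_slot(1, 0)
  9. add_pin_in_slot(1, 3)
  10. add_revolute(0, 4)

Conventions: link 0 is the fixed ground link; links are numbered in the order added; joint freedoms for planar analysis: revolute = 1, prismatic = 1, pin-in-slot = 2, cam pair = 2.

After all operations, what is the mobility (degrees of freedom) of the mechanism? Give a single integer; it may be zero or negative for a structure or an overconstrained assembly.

ground; <1,0,0>
#1 <2,0,0>
#2 <3,0,0>
#3 <4,0,0>
C:0↔2 J2 <4,0,1>
C:0↔3 J2 <4,0,2>
#4 <5,0,2>
R:4↔1 J1 <5,1,2>
PS:1↔0 J2 <5,1,3>
PS:1↔3 J2 <5,1,4>
R:0↔4 J1 <5,2,4>
3×4 − 2×2 − 1×4 = 4

M = 4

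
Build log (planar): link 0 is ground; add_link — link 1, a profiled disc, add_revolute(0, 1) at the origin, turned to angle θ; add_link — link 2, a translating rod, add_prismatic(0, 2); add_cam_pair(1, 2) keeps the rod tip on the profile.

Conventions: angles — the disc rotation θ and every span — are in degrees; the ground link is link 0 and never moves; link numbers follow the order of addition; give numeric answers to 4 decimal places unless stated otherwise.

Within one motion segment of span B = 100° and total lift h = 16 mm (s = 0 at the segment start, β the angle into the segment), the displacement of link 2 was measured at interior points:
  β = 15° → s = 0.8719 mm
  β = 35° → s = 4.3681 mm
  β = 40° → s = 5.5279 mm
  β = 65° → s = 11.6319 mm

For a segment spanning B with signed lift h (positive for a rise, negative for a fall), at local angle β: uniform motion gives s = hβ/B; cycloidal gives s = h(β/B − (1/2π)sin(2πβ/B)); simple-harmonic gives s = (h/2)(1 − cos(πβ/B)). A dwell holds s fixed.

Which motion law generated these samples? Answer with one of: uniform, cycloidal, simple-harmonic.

candidates at β/B = r: uniform s = h·r (linear in β); cycloidal s = h·(r − sin(2πr)/(2π)); simple-harmonic s = (h/2)(1 − cos(πr))
β=15°: printed 0.8719 | uniform 2.4000, cycloidal 0.3399, simple-harmonic 0.8719
β=35°: printed 4.3681 | uniform 5.6000, cycloidal 3.5399, simple-harmonic 4.3681
β=40°: printed 5.5279 | uniform 6.4000, cycloidal 4.9032, simple-harmonic 5.5279
β=65°: printed 11.6319 | uniform 10.4000, cycloidal 12.4601, simple-harmonic 11.6319
only one law matches every sample → simple-harmonic

simple-harmonic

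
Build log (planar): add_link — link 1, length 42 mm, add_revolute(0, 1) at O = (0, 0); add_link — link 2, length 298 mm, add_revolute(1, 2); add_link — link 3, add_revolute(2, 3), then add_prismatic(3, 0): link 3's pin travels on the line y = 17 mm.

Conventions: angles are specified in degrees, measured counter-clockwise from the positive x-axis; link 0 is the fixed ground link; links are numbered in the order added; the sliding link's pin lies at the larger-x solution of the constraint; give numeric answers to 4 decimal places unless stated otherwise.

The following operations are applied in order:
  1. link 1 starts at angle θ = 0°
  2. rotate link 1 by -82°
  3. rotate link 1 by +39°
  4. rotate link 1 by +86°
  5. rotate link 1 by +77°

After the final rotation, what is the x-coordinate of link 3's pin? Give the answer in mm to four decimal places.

geometry: r = 42 mm, L = 298 mm, e = 17 mm; θ starts at 0°
rotate link 1 by -82°: θ ← 0° -82° = -82°
rotate link 1 by +39°: θ ← -82° +39° = -43°
rotate link 1 by +86°: θ ← -43° +86° = 43°
rotate link 1 by +77°: θ ← 43° +77° = 120°
crank pin P = (r cos θ, r sin θ) = (-21.000000, 36.373067)
h = r sin θ − e = 36.373067 − 17 = 19.373067
x = r cos θ + √(L² − h²) = -21.000000 + 297.369609 = 276.369609

276.3696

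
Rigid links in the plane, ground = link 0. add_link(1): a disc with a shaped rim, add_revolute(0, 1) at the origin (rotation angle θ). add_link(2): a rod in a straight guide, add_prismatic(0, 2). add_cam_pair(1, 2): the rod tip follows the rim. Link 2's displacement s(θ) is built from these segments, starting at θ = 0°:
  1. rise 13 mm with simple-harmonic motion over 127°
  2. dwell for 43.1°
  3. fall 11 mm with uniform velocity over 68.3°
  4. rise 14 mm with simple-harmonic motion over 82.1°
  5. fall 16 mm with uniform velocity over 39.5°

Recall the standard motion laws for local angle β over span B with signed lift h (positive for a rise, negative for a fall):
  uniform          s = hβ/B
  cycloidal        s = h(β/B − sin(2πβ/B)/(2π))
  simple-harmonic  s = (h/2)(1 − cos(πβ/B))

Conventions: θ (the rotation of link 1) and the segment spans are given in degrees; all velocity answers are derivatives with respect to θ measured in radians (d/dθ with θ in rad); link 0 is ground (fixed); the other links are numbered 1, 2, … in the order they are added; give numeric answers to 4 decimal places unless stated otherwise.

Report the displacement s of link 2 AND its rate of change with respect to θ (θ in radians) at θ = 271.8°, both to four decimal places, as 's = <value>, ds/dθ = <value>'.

segment 1 (0° to 127°, simple-harmonic, h = 13) is passed completely: s = 0.0000 + (13) = 13.0000
segment 2 (127° to 170.1°, dwell): s unchanged at 13.0000
segment 3 (170.1° to 238.4°, uniform, h = -11) is passed completely: s = 13.0000 + (-11) = 2.0000
θ = 271.8° falls in segment 4 (238.4° to 320.5°, simple-harmonic, h = 14): β = 271.8 − 238.4 = 33.4°, B = 82.1°; Δs = 14/2·(1 − cos(π·0.4068)) = 4.9800; s = 2.0000 + 4.9800 = 6.9800
velocity in seg [238.4°–320.5°] (simple-harmonic), θ in radians: β = 33.4° = 0.5829 rad, B = 82.1° = 1.4329 rad; ds/dθ = (πh/(2B)) sin(πβ/B) = (π·14/(2·1.4329)) sin(π·0.4068) = 14.694262 mm/rad

s = 6.9800, ds/dθ = 14.6943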